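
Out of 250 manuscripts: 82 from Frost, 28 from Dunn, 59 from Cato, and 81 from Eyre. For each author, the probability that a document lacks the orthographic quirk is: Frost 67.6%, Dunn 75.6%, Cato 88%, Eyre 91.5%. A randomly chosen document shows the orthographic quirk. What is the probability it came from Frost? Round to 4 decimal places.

Taking complements, P(quirk | each) = Frost 0.324, Dunn 0.244, Cato 0.12, Eyre 0.085.
Prior × likelihood for each hypothesis:
  Frost: 0.328 × 0.324 = 0.106272
  Dunn: 0.112 × 0.244 = 0.027328
  Cato: 0.236 × 0.12 = 0.02832
  Eyre: 0.324 × 0.085 = 0.02754
Normalizing constant = 0.18946.
P(Frost | evidence) = 0.106272 / 0.18946 ≈ 0.5609.

0.5609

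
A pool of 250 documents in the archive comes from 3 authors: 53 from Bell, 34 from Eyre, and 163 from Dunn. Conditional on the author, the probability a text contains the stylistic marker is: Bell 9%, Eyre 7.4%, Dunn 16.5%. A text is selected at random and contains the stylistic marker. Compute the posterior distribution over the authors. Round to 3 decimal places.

By Bayes' rule, posterior ∝ prior × likelihood:
  Bell: 0.212 × 0.09 = 0.01908
  Eyre: 0.136 × 0.074 = 0.010064
  Dunn: 0.652 × 0.165 = 0.10758
Sum = 0.136724.
P(Bell | marker) = 0.01908/0.136724 ≈ 0.140
P(Eyre | marker) = 0.010064/0.136724 ≈ 0.074
P(Dunn | marker) = 0.10758/0.136724 ≈ 0.787

Bell 0.140, Eyre 0.074, Dunn 0.787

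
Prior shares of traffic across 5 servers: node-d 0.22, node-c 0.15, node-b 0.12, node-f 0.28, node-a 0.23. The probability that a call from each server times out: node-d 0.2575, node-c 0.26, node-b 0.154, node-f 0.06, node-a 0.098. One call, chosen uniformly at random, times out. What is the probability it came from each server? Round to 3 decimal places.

Prior × likelihood for each hypothesis:
  node-d: 0.22 × 0.2575 = 0.05665
  node-c: 0.15 × 0.26 = 0.039
  node-b: 0.12 × 0.154 = 0.01848
  node-f: 0.28 × 0.06 = 0.0168
  node-a: 0.23 × 0.098 = 0.02254
Sum = 0.15347.
P(node-d | timeout) = 0.05665/0.15347 ≈ 0.369
P(node-c | timeout) = 0.039/0.15347 ≈ 0.254
P(node-b | timeout) = 0.01848/0.15347 ≈ 0.120
P(node-f | timeout) = 0.0168/0.15347 ≈ 0.109
P(node-a | timeout) = 0.02254/0.15347 ≈ 0.147

node-d 0.369, node-c 0.254, node-b 0.120, node-f 0.109, node-a 0.147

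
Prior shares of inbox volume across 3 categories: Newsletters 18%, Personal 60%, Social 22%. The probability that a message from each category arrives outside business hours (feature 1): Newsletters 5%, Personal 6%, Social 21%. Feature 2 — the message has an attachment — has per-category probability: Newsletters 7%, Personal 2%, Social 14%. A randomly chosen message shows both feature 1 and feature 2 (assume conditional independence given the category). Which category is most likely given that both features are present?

By Bayes' rule, posterior ∝ prior × likelihood:
  Newsletters: 0.18 × 0.05 × 0.07 = 0.00063
  Personal: 0.6 × 0.06 × 0.02 = 0.00072
  Social: 0.22 × 0.21 × 0.14 = 0.006468
Sum = 0.007818.
Largest term belongs to Social, so Social is most probable.

Social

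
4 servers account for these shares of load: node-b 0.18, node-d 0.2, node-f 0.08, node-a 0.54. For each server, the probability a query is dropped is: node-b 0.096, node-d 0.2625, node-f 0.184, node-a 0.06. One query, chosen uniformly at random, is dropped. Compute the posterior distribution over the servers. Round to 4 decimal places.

node-b 0.1478, node-d 0.4491, node-f 0.1259, node-a 0.2772

Prior × likelihood for each hypothesis:
  node-b: 0.18 × 0.096 = 0.01728
  node-d: 0.2 × 0.2625 = 0.0525
  node-f: 0.08 × 0.184 = 0.01472
  node-a: 0.54 × 0.06 = 0.0324
Total = 0.1169.
P(node-b | dropped) = 0.01728/0.1169 ≈ 0.1478
P(node-d | dropped) = 0.0525/0.1169 ≈ 0.4491
P(node-f | dropped) = 0.01472/0.1169 ≈ 0.1259
P(node-a | dropped) = 0.0324/0.1169 ≈ 0.2772
(Check: 0.1478+0.4491+0.1259+0.2772 = 1.0000.)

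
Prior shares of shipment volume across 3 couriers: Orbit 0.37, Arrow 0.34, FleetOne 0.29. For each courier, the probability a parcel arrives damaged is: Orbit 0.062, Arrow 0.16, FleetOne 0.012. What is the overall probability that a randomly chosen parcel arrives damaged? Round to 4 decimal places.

0.0808

Unnormalized posteriors (prior × likelihood):
  Orbit: 0.37 × 0.062 = 0.02294
  Arrow: 0.34 × 0.16 = 0.0544
  FleetOne: 0.29 × 0.012 = 0.00348
P(damaged) = 0.02294 + 0.0544 + 0.00348 = 0.08082 → 0.0808.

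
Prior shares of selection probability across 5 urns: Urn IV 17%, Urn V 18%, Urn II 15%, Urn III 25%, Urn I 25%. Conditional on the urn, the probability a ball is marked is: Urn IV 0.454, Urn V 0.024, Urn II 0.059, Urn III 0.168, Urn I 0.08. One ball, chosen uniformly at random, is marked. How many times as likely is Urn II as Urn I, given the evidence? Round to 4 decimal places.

Unnormalized posteriors (prior × likelihood):
  Urn IV: 0.17 × 0.454 = 0.07718
  Urn V: 0.18 × 0.024 = 0.00432
  Urn II: 0.15 × 0.059 = 0.00885
  Urn III: 0.25 × 0.168 = 0.042
  Urn I: 0.25 × 0.08 = 0.02
Sum = 0.15235.
The ratio is 0.00885 / 0.02 (the normalizer cancels) = 0.4425.

0.4425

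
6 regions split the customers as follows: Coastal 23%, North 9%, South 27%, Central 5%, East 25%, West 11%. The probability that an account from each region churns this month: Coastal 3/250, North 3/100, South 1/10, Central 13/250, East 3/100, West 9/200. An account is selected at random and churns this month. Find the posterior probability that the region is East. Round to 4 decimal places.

Prior × likelihood for each hypothesis:
  Coastal: 0.23 × 0.012 = 0.00276
  North: 0.09 × 0.03 = 0.0027
  South: 0.27 × 0.1 = 0.027
  Central: 0.05 × 0.052 = 0.0026
  East: 0.25 × 0.03 = 0.0075
  West: 0.11 × 0.045 = 0.00495
Normalizing constant = 0.04751.
P(East | evidence) = 0.0075 / 0.04751 ≈ 0.1579.

0.1579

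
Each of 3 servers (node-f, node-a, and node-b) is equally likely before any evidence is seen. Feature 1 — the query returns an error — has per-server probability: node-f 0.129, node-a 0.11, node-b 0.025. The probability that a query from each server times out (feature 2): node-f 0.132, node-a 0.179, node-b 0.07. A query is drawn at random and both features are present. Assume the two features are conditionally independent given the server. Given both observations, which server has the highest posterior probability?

Since the prior is uniform, the posterior is proportional to the likelihood:
  node-f: 0.129 × 0.132 = 0.017028
  node-a: 0.11 × 0.179 = 0.01969
  node-b: 0.025 × 0.07 = 0.00175
Normalizing constant = 0.038468.
Largest term belongs to node-a, so node-a is most probable.

node-a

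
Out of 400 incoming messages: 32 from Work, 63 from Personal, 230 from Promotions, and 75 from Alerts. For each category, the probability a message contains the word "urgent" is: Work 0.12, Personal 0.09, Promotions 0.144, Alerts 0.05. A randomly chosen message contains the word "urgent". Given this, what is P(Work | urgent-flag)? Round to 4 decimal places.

0.0828

Compute prior × likelihood for every hypothesis:
  Work: 0.08 × 0.12 = 0.0096
  Personal: 0.1575 × 0.09 = 0.014175
  Promotions: 0.575 × 0.144 = 0.0828
  Alerts: 0.1875 × 0.05 = 0.009375
Total = 0.11595.
P(Work | evidence) = 0.0096 / 0.11595 ≈ 0.0828.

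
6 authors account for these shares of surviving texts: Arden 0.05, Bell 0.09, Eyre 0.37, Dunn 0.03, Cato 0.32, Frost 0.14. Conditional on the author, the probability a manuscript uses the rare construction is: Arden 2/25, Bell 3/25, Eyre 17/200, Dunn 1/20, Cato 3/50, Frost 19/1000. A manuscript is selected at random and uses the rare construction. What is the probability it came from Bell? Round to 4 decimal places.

Unnormalized posteriors (prior × likelihood):
  Arden: 0.05 × 0.08 = 0.004
  Bell: 0.09 × 0.12 = 0.0108
  Eyre: 0.37 × 0.085 = 0.03145
  Dunn: 0.03 × 0.05 = 0.0015
  Cato: 0.32 × 0.06 = 0.0192
  Frost: 0.14 × 0.019 = 0.00266
Sum = 0.06961.
P(Bell | evidence) = 0.0108 / 0.06961 ≈ 0.1552.

0.1552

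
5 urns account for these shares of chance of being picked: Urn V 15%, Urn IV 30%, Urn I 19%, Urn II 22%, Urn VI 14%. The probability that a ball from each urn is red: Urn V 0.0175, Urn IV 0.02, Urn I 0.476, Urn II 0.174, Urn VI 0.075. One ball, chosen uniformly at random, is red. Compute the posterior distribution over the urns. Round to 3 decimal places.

Unnormalized posteriors (prior × likelihood):
  Urn V: 0.15 × 0.0175 = 0.002625
  Urn IV: 0.3 × 0.02 = 0.006
  Urn I: 0.19 × 0.476 = 0.09044
  Urn II: 0.22 × 0.174 = 0.03828
  Urn VI: 0.14 × 0.075 = 0.0105
Total = 0.147845.
P(Urn V | red) = 0.002625/0.147845 ≈ 0.018
P(Urn IV | red) = 0.006/0.147845 ≈ 0.041
P(Urn I | red) = 0.09044/0.147845 ≈ 0.612
P(Urn II | red) = 0.03828/0.147845 ≈ 0.259
P(Urn VI | red) = 0.0105/0.147845 ≈ 0.071
(Check: 0.018+0.041+0.612+0.259+0.071 = 1.001.)

Urn V 0.018, Urn IV 0.041, Urn I 0.612, Urn II 0.259, Urn VI 0.071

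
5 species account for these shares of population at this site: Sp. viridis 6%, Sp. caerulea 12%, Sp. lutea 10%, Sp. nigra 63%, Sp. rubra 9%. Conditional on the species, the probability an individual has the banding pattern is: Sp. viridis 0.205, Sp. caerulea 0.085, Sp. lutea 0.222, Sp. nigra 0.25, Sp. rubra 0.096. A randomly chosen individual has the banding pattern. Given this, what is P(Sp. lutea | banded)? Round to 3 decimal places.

0.105

Unnormalized posteriors (prior × likelihood):
  Sp. viridis: 0.06 × 0.205 = 0.0123
  Sp. caerulea: 0.12 × 0.085 = 0.0102
  Sp. lutea: 0.1 × 0.222 = 0.0222
  Sp. nigra: 0.63 × 0.25 = 0.1575
  Sp. rubra: 0.09 × 0.096 = 0.00864
Normalizing constant = 0.21084.
P(Sp. lutea | evidence) = 0.0222 / 0.21084 ≈ 0.105.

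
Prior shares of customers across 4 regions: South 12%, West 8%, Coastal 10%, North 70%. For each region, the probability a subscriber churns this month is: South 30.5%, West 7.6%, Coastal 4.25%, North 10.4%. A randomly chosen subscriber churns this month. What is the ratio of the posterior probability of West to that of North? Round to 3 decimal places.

0.084

Compute prior × likelihood for every hypothesis:
  South: 0.12 × 0.305 = 0.0366
  West: 0.08 × 0.076 = 0.00608
  Coastal: 0.1 × 0.0425 = 0.00425
  North: 0.7 × 0.104 = 0.0728
Normalizing constant = 0.11973.
The ratio is 0.00608 / 0.0728 (the normalizer cancels) = 0.084.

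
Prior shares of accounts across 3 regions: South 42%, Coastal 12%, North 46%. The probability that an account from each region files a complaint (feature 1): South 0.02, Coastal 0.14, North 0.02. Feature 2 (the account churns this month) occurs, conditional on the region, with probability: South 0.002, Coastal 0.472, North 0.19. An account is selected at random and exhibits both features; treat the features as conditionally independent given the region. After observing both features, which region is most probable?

Coastal

Prior × likelihood for each hypothesis:
  South: 0.42 × 0.02 × 0.002 = 0.0000168
  Coastal: 0.12 × 0.14 × 0.472 = 0.0079296
  North: 0.46 × 0.02 × 0.19 = 0.001748
Total = 0.0096944.
Largest term belongs to Coastal, so Coastal is most probable.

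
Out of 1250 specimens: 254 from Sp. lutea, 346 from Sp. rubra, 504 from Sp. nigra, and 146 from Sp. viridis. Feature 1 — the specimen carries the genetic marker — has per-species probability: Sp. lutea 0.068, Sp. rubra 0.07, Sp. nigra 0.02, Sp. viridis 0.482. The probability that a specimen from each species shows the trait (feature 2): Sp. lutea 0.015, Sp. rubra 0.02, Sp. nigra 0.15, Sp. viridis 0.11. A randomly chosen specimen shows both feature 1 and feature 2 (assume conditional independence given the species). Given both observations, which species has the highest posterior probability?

Sp. viridis

Prior × likelihood for each hypothesis:
  Sp. lutea: 0.2032 × 0.068 × 0.015 = 0.000207264
  Sp. rubra: 0.2768 × 0.07 × 0.02 = 0.00038752
  Sp. nigra: 0.4032 × 0.02 × 0.15 = 0.0012096
  Sp. viridis: 0.1168 × 0.482 × 0.11 = 0.006192736
Total = 0.00799712.
Largest term belongs to Sp. viridis, so Sp. viridis is most probable.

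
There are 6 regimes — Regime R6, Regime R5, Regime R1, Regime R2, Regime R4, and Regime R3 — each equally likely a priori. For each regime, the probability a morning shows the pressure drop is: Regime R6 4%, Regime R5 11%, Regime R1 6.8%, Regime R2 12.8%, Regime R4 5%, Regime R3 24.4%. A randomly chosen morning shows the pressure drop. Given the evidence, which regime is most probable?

With a uniform prior (1/6 each), posterior ∝ likelihood:
  Regime R6: 0.04
  Regime R5: 0.11
  Regime R1: 0.068
  Regime R2: 0.128
  Regime R4: 0.05
  Regime R3: 0.244
Normalizing constant = 0.64.
Largest term belongs to Regime R3, so Regime R3 is most probable.

Regime R3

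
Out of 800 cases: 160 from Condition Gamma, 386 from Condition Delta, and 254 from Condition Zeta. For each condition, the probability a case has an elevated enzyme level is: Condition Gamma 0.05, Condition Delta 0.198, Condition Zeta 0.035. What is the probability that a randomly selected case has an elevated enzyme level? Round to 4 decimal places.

By Bayes' rule, posterior ∝ prior × likelihood:
  Condition Gamma: 0.2 × 0.05 = 0.01
  Condition Delta: 0.4825 × 0.198 = 0.095535
  Condition Zeta: 0.3175 × 0.035 = 0.0111125
P(elevated) = 0.01 + 0.095535 + 0.0111125 = 0.1166475 → 0.1166.

0.1166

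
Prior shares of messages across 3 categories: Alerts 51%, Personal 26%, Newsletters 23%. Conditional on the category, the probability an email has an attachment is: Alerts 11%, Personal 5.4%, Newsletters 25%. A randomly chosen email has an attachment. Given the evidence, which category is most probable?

Unnormalized posteriors (prior × likelihood):
  Alerts: 0.51 × 0.11 = 0.0561
  Personal: 0.26 × 0.054 = 0.01404
  Newsletters: 0.23 × 0.25 = 0.0575
Total = 0.12764.
Largest term belongs to Newsletters, so Newsletters is most probable.

Newsletters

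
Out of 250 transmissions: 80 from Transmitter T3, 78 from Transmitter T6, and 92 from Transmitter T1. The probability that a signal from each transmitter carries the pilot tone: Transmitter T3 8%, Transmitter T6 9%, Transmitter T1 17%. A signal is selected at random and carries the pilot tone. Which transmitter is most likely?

Transmitter T1

Compute prior × likelihood for every hypothesis:
  Transmitter T3: 0.32 × 0.08 = 0.0256
  Transmitter T6: 0.312 × 0.09 = 0.02808
  Transmitter T1: 0.368 × 0.17 = 0.06256
Total = 0.11624.
Largest term belongs to Transmitter T1, so Transmitter T1 is most probable.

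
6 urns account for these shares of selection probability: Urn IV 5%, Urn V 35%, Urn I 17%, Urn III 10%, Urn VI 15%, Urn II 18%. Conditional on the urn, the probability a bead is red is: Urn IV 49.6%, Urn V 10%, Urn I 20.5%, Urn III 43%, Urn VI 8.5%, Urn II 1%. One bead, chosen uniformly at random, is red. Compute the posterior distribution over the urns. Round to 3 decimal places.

Urn IV 0.163, Urn V 0.230, Urn I 0.229, Urn III 0.283, Urn VI 0.084, Urn II 0.012

By Bayes' rule, posterior ∝ prior × likelihood:
  Urn IV: 0.05 × 0.496 = 0.0248
  Urn V: 0.35 × 0.1 = 0.035
  Urn I: 0.17 × 0.205 = 0.03485
  Urn III: 0.1 × 0.43 = 0.043
  Urn VI: 0.15 × 0.085 = 0.01275
  Urn II: 0.18 × 0.01 = 0.0018
Normalizing constant = 0.1522.
P(Urn IV | red) = 0.0248/0.1522 ≈ 0.163
P(Urn V | red) = 0.035/0.1522 ≈ 0.230
P(Urn I | red) = 0.03485/0.1522 ≈ 0.229
P(Urn III | red) = 0.043/0.1522 ≈ 0.283
P(Urn VI | red) = 0.01275/0.1522 ≈ 0.084
P(Urn II | red) = 0.0018/0.1522 ≈ 0.012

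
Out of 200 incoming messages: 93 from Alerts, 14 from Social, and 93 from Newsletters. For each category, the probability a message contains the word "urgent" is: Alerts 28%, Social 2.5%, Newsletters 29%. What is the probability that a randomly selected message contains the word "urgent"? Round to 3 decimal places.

Unnormalized posteriors (prior × likelihood):
  Alerts: 0.465 × 0.28 = 0.1302
  Social: 0.07 × 0.025 = 0.00175
  Newsletters: 0.465 × 0.29 = 0.13485
P(urgent-flag) = 0.1302 + 0.00175 + 0.13485 = 0.2668 → 0.267.

0.267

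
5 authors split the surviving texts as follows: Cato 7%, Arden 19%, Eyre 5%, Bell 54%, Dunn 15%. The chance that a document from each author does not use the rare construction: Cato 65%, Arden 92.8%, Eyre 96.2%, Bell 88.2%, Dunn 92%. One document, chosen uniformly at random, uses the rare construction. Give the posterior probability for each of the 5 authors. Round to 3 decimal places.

Taking complements, P(rare-form | each) = Cato 0.35, Arden 0.072, Eyre 0.038, Bell 0.118, Dunn 0.08.
Prior × likelihood for each hypothesis:
  Cato: 0.07 × 0.35 = 0.0245
  Arden: 0.19 × 0.072 = 0.01368
  Eyre: 0.05 × 0.038 = 0.0019
  Bell: 0.54 × 0.118 = 0.06372
  Dunn: 0.15 × 0.08 = 0.012
Total = 0.1158.
P(Cato | rare-form) = 0.0245/0.1158 ≈ 0.212
P(Arden | rare-form) = 0.01368/0.1158 ≈ 0.118
P(Eyre | rare-form) = 0.0019/0.1158 ≈ 0.016
P(Bell | rare-form) = 0.06372/0.1158 ≈ 0.550
P(Dunn | rare-form) = 0.012/0.1158 ≈ 0.104
(Check: 0.212+0.118+0.016+0.550+0.104 = 1.000.)

Cato 0.212, Arden 0.118, Eyre 0.016, Bell 0.550, Dunn 0.104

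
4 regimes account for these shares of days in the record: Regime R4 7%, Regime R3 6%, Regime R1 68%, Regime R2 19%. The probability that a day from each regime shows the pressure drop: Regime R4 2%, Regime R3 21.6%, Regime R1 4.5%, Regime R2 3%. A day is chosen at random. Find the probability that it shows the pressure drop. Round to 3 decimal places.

By Bayes' rule, posterior ∝ prior × likelihood:
  Regime R4: 0.07 × 0.02 = 0.0014
  Regime R3: 0.06 × 0.216 = 0.01296
  Regime R1: 0.68 × 0.045 = 0.0306
  Regime R2: 0.19 × 0.03 = 0.0057
P(drop) = 0.0014 + 0.01296 + 0.0306 + 0.0057 = 0.05066 → 0.051.

0.051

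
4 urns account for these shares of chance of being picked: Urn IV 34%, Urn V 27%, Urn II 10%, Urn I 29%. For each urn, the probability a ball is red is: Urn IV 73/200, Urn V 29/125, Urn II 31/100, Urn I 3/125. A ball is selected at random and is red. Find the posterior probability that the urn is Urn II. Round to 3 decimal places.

Compute prior × likelihood for every hypothesis:
  Urn IV: 0.34 × 0.365 = 0.1241
  Urn V: 0.27 × 0.232 = 0.06264
  Urn II: 0.1 × 0.31 = 0.031
  Urn I: 0.29 × 0.024 = 0.00696
Normalizing constant = 0.2247.
P(Urn II | evidence) = 0.031 / 0.2247 ≈ 0.138.

0.138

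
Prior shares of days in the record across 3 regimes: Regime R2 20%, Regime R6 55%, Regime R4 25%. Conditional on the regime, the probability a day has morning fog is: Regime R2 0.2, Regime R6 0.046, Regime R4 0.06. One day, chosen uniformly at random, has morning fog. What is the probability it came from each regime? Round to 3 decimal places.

Regime R2 0.498, Regime R6 0.315, Regime R4 0.187

Unnormalized posteriors (prior × likelihood):
  Regime R2: 0.2 × 0.2 = 0.04
  Regime R6: 0.55 × 0.046 = 0.0253
  Regime R4: 0.25 × 0.06 = 0.015
Normalizing constant = 0.0803.
P(Regime R2 | fog) = 0.04/0.0803 ≈ 0.498
P(Regime R6 | fog) = 0.0253/0.0803 ≈ 0.315
P(Regime R4 | fog) = 0.015/0.0803 ≈ 0.187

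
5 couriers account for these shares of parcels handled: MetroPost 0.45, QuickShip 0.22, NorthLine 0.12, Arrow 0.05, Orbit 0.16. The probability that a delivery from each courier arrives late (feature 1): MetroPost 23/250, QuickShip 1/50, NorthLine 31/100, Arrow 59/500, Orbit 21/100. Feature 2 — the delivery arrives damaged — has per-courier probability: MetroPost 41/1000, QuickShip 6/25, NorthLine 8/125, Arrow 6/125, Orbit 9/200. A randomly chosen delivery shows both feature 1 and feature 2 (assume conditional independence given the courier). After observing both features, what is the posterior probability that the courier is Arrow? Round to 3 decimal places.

By Bayes' rule, posterior ∝ prior × likelihood:
  MetroPost: 0.45 × 0.092 × 0.041 = 0.0016974
  QuickShip: 0.22 × 0.02 × 0.24 = 0.001056
  NorthLine: 0.12 × 0.31 × 0.064 = 0.0023808
  Arrow: 0.05 × 0.118 × 0.048 = 0.0002832
  Orbit: 0.16 × 0.21 × 0.045 = 0.001512
Total = 0.0069294.
P(Arrow | evidence) = 0.0002832 / 0.0069294 ≈ 0.041.

0.041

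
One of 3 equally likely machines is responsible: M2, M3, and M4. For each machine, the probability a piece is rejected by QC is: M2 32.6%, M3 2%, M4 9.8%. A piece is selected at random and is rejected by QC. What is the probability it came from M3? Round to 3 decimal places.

0.045

With a uniform prior (1/3 each), posterior ∝ likelihood:
  M2: 0.326
  M3: 0.02
  M4: 0.098
Total = 0.444.
P(M3 | evidence) = 0.02 / 0.444 ≈ 0.045.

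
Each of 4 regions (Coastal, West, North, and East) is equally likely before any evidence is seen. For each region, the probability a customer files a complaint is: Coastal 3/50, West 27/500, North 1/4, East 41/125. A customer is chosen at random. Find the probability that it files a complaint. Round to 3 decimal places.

0.173

With a uniform prior (1/4 each), posterior ∝ likelihood:
  Coastal: 0.06
  West: 0.054
  North: 0.25
  East: 0.328
P(complaint) = (1/4) × (0.06 + 0.054 + 0.25 + 0.328) = 0.692/4 ≈ 0.173.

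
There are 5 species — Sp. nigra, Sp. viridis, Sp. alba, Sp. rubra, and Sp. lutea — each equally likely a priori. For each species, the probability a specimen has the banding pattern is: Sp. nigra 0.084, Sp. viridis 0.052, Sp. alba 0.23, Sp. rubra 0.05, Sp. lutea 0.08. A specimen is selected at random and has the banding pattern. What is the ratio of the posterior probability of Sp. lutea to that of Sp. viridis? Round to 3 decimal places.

1.538

Since the prior is uniform, the posterior is proportional to the likelihood:
  Sp. nigra: 0.084
  Sp. viridis: 0.052
  Sp. alba: 0.23
  Sp. rubra: 0.05
  Sp. lutea: 0.08
Normalizing constant = 0.496.
The ratio is 0.08 / 0.052 (the normalizer cancels) = 1.538.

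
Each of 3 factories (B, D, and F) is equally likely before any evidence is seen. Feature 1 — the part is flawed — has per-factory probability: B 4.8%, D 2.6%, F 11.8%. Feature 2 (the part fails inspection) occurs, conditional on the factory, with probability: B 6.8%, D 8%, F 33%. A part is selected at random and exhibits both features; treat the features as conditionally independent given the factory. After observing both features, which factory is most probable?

Since the prior is uniform, the posterior is proportional to the likelihood:
  B: 0.048 × 0.068 = 0.003264
  D: 0.026 × 0.08 = 0.00208
  F: 0.118 × 0.33 = 0.03894
Total = 0.044284.
Largest term belongs to F, so F is most probable.

F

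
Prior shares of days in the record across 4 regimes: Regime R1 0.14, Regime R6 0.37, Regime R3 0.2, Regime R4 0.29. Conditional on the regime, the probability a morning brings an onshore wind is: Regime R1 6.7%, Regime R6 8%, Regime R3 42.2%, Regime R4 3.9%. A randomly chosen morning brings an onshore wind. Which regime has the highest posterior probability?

Regime R3

Prior × likelihood for each hypothesis:
  Regime R1: 0.14 × 0.067 = 0.00938
  Regime R6: 0.37 × 0.08 = 0.0296
  Regime R3: 0.2 × 0.422 = 0.0844
  Regime R4: 0.29 × 0.039 = 0.01131
Normalizing constant = 0.13469.
Largest term belongs to Regime R3, so Regime R3 is most probable.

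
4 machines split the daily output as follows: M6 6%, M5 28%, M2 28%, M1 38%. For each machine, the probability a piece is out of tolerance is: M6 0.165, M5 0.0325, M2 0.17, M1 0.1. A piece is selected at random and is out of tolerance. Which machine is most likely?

M2

Compute prior × likelihood for every hypothesis:
  M6: 0.06 × 0.165 = 0.0099
  M5: 0.28 × 0.0325 = 0.0091
  M2: 0.28 × 0.17 = 0.0476
  M1: 0.38 × 0.1 = 0.038
Normalizing constant = 0.1046.
Largest term belongs to M2, so M2 is most probable.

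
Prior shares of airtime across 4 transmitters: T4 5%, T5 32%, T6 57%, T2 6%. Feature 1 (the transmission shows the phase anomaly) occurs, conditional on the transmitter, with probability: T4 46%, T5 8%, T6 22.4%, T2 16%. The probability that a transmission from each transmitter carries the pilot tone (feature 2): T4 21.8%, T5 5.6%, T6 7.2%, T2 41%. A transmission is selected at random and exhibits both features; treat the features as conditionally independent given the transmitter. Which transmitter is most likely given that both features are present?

Unnormalized posteriors (prior × likelihood):
  T4: 0.05 × 0.46 × 0.218 = 0.005014
  T5: 0.32 × 0.08 × 0.056 = 0.0014336
  T6: 0.57 × 0.224 × 0.072 = 0.00919296
  T2: 0.06 × 0.16 × 0.41 = 0.003936
Total = 0.01957656.
Largest term belongs to T6, so T6 is most probable.

T6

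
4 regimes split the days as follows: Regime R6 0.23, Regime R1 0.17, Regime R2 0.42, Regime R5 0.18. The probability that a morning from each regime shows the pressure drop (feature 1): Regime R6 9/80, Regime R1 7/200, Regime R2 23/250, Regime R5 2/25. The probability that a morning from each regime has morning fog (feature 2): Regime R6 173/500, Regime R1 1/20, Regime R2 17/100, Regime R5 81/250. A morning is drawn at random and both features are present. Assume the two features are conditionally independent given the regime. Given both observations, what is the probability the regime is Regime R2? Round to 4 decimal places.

Unnormalized posteriors (prior × likelihood):
  Regime R6: 0.23 × 0.1125 × 0.346 = 0.00895275
  Regime R1: 0.17 × 0.035 × 0.05 = 0.0002975
  Regime R2: 0.42 × 0.092 × 0.17 = 0.0065688
  Regime R5: 0.18 × 0.08 × 0.324 = 0.0046656
Normalizing constant = 0.02048465.
P(Regime R2 | evidence) = 0.0065688 / 0.02048465 ≈ 0.3207.

0.3207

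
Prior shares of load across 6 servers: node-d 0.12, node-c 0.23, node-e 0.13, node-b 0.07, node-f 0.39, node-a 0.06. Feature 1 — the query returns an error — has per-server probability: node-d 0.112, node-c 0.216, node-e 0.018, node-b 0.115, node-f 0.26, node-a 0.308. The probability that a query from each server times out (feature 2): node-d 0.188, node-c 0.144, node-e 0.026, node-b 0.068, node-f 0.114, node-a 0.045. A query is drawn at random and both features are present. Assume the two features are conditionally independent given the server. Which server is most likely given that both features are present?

node-f

By Bayes' rule, posterior ∝ prior × likelihood:
  node-d: 0.12 × 0.112 × 0.188 = 0.00252672
  node-c: 0.23 × 0.216 × 0.144 = 0.00715392
  node-e: 0.13 × 0.018 × 0.026 = 0.00006084
  node-b: 0.07 × 0.115 × 0.068 = 0.0005474
  node-f: 0.39 × 0.26 × 0.114 = 0.0115596
  node-a: 0.06 × 0.308 × 0.045 = 0.0008316
Normalizing constant = 0.02268008.
Largest term belongs to node-f, so node-f is most probable.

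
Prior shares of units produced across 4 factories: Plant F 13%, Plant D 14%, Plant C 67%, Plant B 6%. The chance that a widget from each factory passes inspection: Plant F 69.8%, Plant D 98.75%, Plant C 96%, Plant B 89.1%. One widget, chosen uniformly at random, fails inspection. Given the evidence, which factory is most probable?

Taking complements, P(nonconforming | each) = Plant F 0.302, Plant D 0.0125, Plant C 0.04, Plant B 0.109.
Unnormalized posteriors (prior × likelihood):
  Plant F: 0.13 × 0.302 = 0.03926
  Plant D: 0.14 × 0.0125 = 0.00175
  Plant C: 0.67 × 0.04 = 0.0268
  Plant B: 0.06 × 0.109 = 0.00654
Normalizing constant = 0.07435.
Largest term belongs to Plant F, so Plant F is most probable.

Plant F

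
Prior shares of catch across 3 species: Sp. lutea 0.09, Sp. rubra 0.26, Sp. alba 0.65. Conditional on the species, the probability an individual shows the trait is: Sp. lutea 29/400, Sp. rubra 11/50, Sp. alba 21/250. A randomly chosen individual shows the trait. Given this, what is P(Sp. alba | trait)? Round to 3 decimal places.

0.461

Prior × likelihood for each hypothesis:
  Sp. lutea: 0.09 × 0.0725 = 0.006525
  Sp. rubra: 0.26 × 0.22 = 0.0572
  Sp. alba: 0.65 × 0.084 = 0.0546
Total = 0.118325.
P(Sp. alba | evidence) = 0.0546 / 0.118325 ≈ 0.461.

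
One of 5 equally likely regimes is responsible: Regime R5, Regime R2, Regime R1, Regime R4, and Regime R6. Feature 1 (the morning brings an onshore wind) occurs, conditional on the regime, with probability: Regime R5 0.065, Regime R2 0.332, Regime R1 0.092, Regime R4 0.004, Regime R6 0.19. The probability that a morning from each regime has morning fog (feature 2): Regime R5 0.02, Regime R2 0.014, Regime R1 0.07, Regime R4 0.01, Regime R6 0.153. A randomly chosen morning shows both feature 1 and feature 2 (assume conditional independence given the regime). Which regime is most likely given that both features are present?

Regime R6

Since the prior is uniform, the posterior is proportional to the likelihood:
  Regime R5: 0.065 × 0.02 = 0.0013
  Regime R2: 0.332 × 0.014 = 0.004648
  Regime R1: 0.092 × 0.07 = 0.00644
  Regime R4: 0.004 × 0.01 = 0.00004
  Regime R6: 0.19 × 0.153 = 0.02907
Sum = 0.041498.
Largest term belongs to Regime R6, so Regime R6 is most probable.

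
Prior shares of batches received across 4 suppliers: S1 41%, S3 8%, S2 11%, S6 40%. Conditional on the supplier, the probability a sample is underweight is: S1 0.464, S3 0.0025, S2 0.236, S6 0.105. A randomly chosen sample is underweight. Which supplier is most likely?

S1

By Bayes' rule, posterior ∝ prior × likelihood:
  S1: 0.41 × 0.464 = 0.19024
  S3: 0.08 × 0.0025 = 0.0002
  S2: 0.11 × 0.236 = 0.02596
  S6: 0.4 × 0.105 = 0.042
Sum = 0.2584.
Largest term belongs to S1, so S1 is most probable.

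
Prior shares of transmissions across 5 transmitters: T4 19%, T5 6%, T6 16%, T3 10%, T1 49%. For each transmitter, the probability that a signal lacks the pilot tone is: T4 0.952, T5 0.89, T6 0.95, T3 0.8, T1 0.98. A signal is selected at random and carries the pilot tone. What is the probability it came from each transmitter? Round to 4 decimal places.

Taking complements, P(pilot | each) = T4 0.048, T5 0.11, T6 0.05, T3 0.2, T1 0.02.
Prior × likelihood for each hypothesis:
  T4: 0.19 × 0.048 = 0.00912
  T5: 0.06 × 0.11 = 0.0066
  T6: 0.16 × 0.05 = 0.008
  T3: 0.1 × 0.2 = 0.02
  T1: 0.49 × 0.02 = 0.0098
Sum = 0.05352.
P(T4 | pilot) = 0.00912/0.05352 ≈ 0.1704
P(T5 | pilot) = 0.0066/0.05352 ≈ 0.1233
P(T6 | pilot) = 0.008/0.05352 ≈ 0.1495
P(T3 | pilot) = 0.02/0.05352 ≈ 0.3737
P(T1 | pilot) = 0.0098/0.05352 ≈ 0.1831

T4 0.1704, T5 0.1233, T6 0.1495, T3 0.3737, T1 0.1831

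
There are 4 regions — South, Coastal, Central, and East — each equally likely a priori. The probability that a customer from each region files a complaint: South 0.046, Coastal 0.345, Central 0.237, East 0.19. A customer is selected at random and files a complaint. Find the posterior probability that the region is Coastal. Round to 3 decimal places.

Since the prior is uniform, the posterior is proportional to the likelihood:
  South: 0.046
  Coastal: 0.345
  Central: 0.237
  East: 0.19
Sum = 0.818.
P(Coastal | evidence) = 0.345 / 0.818 ≈ 0.422.

0.422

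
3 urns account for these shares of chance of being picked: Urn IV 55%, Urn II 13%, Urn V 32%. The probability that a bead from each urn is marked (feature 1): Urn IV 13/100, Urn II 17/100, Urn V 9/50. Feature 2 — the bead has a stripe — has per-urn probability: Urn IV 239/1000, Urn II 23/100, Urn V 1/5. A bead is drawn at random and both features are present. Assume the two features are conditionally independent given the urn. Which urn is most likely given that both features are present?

Unnormalized posteriors (prior × likelihood):
  Urn IV: 0.55 × 0.13 × 0.239 = 0.0170885
  Urn II: 0.13 × 0.17 × 0.23 = 0.005083
  Urn V: 0.32 × 0.18 × 0.2 = 0.01152
Total = 0.0336915.
Largest term belongs to Urn IV, so Urn IV is most probable.

Urn IV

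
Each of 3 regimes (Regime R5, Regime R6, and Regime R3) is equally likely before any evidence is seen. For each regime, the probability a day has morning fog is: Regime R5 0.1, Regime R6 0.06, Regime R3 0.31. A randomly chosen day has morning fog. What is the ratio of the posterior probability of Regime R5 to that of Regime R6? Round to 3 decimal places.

With a uniform prior (1/3 each), posterior ∝ likelihood:
  Regime R5: 0.1
  Regime R6: 0.06
  Regime R3: 0.31
Sum = 0.47.
The ratio is 0.1 / 0.06 (the normalizer cancels) = 1.667.

1.667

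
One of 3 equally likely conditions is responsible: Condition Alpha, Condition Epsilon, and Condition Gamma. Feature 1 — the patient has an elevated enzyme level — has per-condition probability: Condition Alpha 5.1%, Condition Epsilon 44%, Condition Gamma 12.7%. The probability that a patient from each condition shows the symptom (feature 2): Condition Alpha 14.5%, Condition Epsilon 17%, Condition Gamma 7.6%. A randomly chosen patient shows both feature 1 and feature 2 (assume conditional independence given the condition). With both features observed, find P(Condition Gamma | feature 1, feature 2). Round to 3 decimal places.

0.105

Since the prior is uniform, the posterior is proportional to the likelihood:
  Condition Alpha: 0.051 × 0.145 = 0.007395
  Condition Epsilon: 0.44 × 0.17 = 0.0748
  Condition Gamma: 0.127 × 0.076 = 0.009652
Sum = 0.091847.
P(Condition Gamma | evidence) = 0.009652 / 0.091847 ≈ 0.105.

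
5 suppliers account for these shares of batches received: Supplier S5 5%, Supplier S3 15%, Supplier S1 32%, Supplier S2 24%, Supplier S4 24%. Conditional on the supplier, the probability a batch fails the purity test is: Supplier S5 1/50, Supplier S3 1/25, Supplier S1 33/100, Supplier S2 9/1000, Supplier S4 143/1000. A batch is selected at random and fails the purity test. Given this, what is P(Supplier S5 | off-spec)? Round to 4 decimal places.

0.0067

By Bayes' rule, posterior ∝ prior × likelihood:
  Supplier S5: 0.05 × 0.02 = 0.001
  Supplier S3: 0.15 × 0.04 = 0.006
  Supplier S1: 0.32 × 0.33 = 0.1056
  Supplier S2: 0.24 × 0.009 = 0.00216
  Supplier S4: 0.24 × 0.143 = 0.03432
Total = 0.14908.
P(Supplier S5 | evidence) = 0.001 / 0.14908 ≈ 0.0067.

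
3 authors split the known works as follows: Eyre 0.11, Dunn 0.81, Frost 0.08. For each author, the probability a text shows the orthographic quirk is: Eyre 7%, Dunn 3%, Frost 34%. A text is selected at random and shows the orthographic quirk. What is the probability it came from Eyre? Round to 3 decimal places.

Compute prior × likelihood for every hypothesis:
  Eyre: 0.11 × 0.07 = 0.0077
  Dunn: 0.81 × 0.03 = 0.0243
  Frost: 0.08 × 0.34 = 0.0272
Total = 0.0592.
P(Eyre | evidence) = 0.0077 / 0.0592 ≈ 0.130.

0.130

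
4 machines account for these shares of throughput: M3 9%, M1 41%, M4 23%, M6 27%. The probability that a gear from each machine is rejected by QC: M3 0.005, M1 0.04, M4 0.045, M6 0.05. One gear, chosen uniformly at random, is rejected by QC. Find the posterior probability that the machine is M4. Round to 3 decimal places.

0.254

Compute prior × likelihood for every hypothesis:
  M3: 0.09 × 0.005 = 0.00045
  M1: 0.41 × 0.04 = 0.0164
  M4: 0.23 × 0.045 = 0.01035
  M6: 0.27 × 0.05 = 0.0135
Total = 0.0407.
P(M4 | evidence) = 0.01035 / 0.0407 ≈ 0.254.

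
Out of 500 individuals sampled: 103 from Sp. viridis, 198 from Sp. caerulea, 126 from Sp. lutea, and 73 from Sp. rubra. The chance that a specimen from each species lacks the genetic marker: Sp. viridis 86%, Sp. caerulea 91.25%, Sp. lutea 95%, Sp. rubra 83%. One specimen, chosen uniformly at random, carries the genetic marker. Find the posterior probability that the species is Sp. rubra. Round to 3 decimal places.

0.246

Taking complements, P(marker | each) = Sp. viridis 0.14, Sp. caerulea 0.0875, Sp. lutea 0.05, Sp. rubra 0.17.
By Bayes' rule, posterior ∝ prior × likelihood:
  Sp. viridis: 0.206 × 0.14 = 0.02884
  Sp. caerulea: 0.396 × 0.0875 = 0.03465
  Sp. lutea: 0.252 × 0.05 = 0.0126
  Sp. rubra: 0.146 × 0.17 = 0.02482
Total = 0.10091.
P(Sp. rubra | evidence) = 0.02482 / 0.10091 ≈ 0.246.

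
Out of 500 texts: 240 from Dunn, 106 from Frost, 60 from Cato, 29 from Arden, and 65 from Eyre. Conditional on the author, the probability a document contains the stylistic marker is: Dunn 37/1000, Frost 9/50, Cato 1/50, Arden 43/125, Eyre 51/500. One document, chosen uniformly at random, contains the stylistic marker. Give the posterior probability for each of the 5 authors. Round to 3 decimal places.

Compute prior × likelihood for every hypothesis:
  Dunn: 0.48 × 0.037 = 0.01776
  Frost: 0.212 × 0.18 = 0.03816
  Cato: 0.12 × 0.02 = 0.0024
  Arden: 0.058 × 0.344 = 0.019952
  Eyre: 0.13 × 0.102 = 0.01326
Normalizing constant = 0.091532.
P(Dunn | marker) = 0.01776/0.091532 ≈ 0.194
P(Frost | marker) = 0.03816/0.091532 ≈ 0.417
P(Cato | marker) = 0.0024/0.091532 ≈ 0.026
P(Arden | marker) = 0.019952/0.091532 ≈ 0.218
P(Eyre | marker) = 0.01326/0.091532 ≈ 0.145

Dunn 0.194, Frost 0.417, Cato 0.026, Arden 0.218, Eyre 0.145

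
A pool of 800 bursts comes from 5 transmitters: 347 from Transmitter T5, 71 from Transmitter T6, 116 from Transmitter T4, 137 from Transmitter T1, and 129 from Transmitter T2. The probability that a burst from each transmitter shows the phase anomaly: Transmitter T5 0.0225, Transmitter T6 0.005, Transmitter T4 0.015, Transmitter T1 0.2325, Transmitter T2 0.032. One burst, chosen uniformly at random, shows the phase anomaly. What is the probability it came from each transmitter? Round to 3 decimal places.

Transmitter T5 0.170, Transmitter T6 0.008, Transmitter T4 0.038, Transmitter T1 0.694, Transmitter T2 0.090

Unnormalized posteriors (prior × likelihood):
  Transmitter T5: 0.43375 × 0.0225 = 0.009759375
  Transmitter T6: 0.08875 × 0.005 = 0.00044375
  Transmitter T4: 0.145 × 0.015 = 0.002175
  Transmitter T1: 0.17125 × 0.2325 = 0.039815625
  Transmitter T2: 0.16125 × 0.032 = 0.00516
Sum = 0.05735375.
P(Transmitter T5 | anomaly) = 0.009759375/0.05735375 ≈ 0.170
P(Transmitter T6 | anomaly) = 0.00044375/0.05735375 ≈ 0.008
P(Transmitter T4 | anomaly) = 0.002175/0.05735375 ≈ 0.038
P(Transmitter T1 | anomaly) = 0.039815625/0.05735375 ≈ 0.694
P(Transmitter T2 | anomaly) = 0.00516/0.05735375 ≈ 0.090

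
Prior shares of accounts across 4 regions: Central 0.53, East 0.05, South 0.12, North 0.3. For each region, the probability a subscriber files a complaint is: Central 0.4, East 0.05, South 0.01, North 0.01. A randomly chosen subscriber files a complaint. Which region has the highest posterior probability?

Compute prior × likelihood for every hypothesis:
  Central: 0.53 × 0.4 = 0.212
  East: 0.05 × 0.05 = 0.0025
  South: 0.12 × 0.01 = 0.0012
  North: 0.3 × 0.01 = 0.003
Total = 0.2187.
Largest term belongs to Central, so Central is most probable.

Central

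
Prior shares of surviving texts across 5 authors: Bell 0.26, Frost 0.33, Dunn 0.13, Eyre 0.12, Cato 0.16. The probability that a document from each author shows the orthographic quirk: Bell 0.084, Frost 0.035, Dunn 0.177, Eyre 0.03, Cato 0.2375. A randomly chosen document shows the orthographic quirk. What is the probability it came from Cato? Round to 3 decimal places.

Prior × likelihood for each hypothesis:
  Bell: 0.26 × 0.084 = 0.02184
  Frost: 0.33 × 0.035 = 0.01155
  Dunn: 0.13 × 0.177 = 0.02301
  Eyre: 0.12 × 0.03 = 0.0036
  Cato: 0.16 × 0.2375 = 0.038
Normalizing constant = 0.098.
P(Cato | evidence) = 0.038 / 0.098 ≈ 0.388.

0.388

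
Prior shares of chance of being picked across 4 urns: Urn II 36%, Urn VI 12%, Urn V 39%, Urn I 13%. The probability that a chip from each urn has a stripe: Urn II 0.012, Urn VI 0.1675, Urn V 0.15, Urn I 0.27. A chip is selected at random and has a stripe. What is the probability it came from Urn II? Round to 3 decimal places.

Compute prior × likelihood for every hypothesis:
  Urn II: 0.36 × 0.012 = 0.00432
  Urn VI: 0.12 × 0.1675 = 0.0201
  Urn V: 0.39 × 0.15 = 0.0585
  Urn I: 0.13 × 0.27 = 0.0351
Normalizing constant = 0.11802.
P(Urn II | evidence) = 0.00432 / 0.11802 ≈ 0.037.

0.037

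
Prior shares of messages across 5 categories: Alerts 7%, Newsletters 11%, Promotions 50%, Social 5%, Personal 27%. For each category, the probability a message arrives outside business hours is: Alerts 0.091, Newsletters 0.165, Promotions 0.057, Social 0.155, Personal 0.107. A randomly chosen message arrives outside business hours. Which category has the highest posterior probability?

Unnormalized posteriors (prior × likelihood):
  Alerts: 0.07 × 0.091 = 0.00637
  Newsletters: 0.11 × 0.165 = 0.01815
  Promotions: 0.5 × 0.057 = 0.0285
  Social: 0.05 × 0.155 = 0.00775
  Personal: 0.27 × 0.107 = 0.02889
Sum = 0.08966.
Largest term belongs to Personal, so Personal is most probable.

Personal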